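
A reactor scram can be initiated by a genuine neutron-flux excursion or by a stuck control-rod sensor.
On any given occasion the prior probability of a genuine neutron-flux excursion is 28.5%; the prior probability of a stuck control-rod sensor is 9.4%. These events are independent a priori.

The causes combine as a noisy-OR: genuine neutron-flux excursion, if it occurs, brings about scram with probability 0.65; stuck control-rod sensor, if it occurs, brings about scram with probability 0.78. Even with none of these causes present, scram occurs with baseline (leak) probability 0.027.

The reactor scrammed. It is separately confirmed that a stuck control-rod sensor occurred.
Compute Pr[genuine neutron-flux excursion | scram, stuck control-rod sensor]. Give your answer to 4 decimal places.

Pr[genuine neutron-flux excursion | scram, stuck control-rod sensor] ≈ 0.3193

Under noisy-OR, P(scram | causes) = 1 − (1−0.027)·∏(1−qᵢ) over the active causes.
Weight on genuine neutron-flux excursion=true, given the evidence: 0.925079×0.285 = 0.263648
Denominator P(scram | stuck control-rod sensor): 0.78594×0.715 + 0.925079×0.285 = 0.825595
P(genuine neutron-flux excursion | scram, stuck control-rod sensor) = 0.263648/0.825595 ≈ 0.3193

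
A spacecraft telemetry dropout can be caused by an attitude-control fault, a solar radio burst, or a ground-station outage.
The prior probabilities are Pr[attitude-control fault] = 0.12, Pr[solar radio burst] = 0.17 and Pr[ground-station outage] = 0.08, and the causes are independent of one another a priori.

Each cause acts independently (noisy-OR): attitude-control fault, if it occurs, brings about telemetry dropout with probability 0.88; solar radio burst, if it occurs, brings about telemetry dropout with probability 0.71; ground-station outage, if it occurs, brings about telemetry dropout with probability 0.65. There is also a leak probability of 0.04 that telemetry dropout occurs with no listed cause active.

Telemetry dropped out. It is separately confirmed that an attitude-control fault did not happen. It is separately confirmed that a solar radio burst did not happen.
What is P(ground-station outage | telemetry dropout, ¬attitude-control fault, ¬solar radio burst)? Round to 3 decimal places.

Under noisy-OR, P(telemetry dropout | causes) = 1 − (1−0.04)·∏(1−qᵢ) over the active causes.
Weight on ground-station outage=true, given the evidence: 0.664×0.08 = 0.053120
Denominator P(telemetry dropout | ¬attitude-control fault, ¬solar radio burst): 0.04×0.92 + 0.664×0.08 = 0.089920
P(ground-station outage | telemetry dropout, ¬attitude-control fault, ¬solar radio burst) = 0.053120/0.089920 ≈ 0.591

P(ground-station outage | telemetry dropout, ¬attitude-control fault, ¬solar radio burst) ≈ 0.591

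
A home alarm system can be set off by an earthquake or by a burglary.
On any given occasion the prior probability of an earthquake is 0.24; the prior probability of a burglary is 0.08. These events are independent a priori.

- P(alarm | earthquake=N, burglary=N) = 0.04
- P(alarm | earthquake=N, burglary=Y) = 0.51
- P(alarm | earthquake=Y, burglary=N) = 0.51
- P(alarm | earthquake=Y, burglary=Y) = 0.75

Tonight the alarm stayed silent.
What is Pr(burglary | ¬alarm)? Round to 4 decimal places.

Enumerate the 4 (earthquake, burglary) configurations and weight by the priors:
  P(¬alarm) = 0.96*0.76*0.92 + 0.49*0.76*0.08 + 0.49*0.24*0.92 + 0.25*0.24*0.08
        = 0.671232 + 0.029792 + 0.108192 + 0.004800 = 0.814016
The terms with burglary present sum to 0.034592, so
  P(burglary | ¬alarm) = 0.034592 / 0.814016 ≈ 0.0425

Pr(burglary | ¬alarm) ≈ 0.0425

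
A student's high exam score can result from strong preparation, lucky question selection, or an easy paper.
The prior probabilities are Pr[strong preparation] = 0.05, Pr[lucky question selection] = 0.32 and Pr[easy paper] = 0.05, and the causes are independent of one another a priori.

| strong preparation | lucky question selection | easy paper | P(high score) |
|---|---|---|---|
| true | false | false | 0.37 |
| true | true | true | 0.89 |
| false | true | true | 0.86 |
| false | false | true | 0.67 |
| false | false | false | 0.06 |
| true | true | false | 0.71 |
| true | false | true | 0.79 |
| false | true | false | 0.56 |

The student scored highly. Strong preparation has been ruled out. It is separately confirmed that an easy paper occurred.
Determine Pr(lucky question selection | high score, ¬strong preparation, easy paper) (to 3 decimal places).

Pr(lucky question selection | high score, ¬strong preparation, easy paper) ≈ 0.377

P(high score | ¬strong preparation, easy paper) = 0.67·0.68 + 0.86·0.32 = 0.455600 + 0.275200 = 0.730800
Of this, 0.275200 comes from 0.86·0.32 (the lucky question selection=true cases).
So P(lucky question selection | high score, ¬strong preparation, easy paper) = 0.275200/0.730800 ≈ 0.377.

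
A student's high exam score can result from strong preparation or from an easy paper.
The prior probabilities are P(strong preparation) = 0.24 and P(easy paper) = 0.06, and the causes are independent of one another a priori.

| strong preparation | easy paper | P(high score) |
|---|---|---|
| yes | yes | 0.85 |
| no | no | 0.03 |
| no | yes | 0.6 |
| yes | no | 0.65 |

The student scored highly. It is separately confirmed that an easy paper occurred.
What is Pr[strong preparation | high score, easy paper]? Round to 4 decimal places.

Enumerate both values of strong preparation and weight by the priors:
  P(high score | easy paper) = 0.6*0.76 + 0.85*0.24
        = 0.456000 + 0.204000 = 0.660000
The terms with strong preparation present sum to 0.204000, so
  P(strong preparation | high score, easy paper) = 0.204000 / 0.660000 ≈ 0.3091

Pr[strong preparation | high score, easy paper] ≈ 0.3091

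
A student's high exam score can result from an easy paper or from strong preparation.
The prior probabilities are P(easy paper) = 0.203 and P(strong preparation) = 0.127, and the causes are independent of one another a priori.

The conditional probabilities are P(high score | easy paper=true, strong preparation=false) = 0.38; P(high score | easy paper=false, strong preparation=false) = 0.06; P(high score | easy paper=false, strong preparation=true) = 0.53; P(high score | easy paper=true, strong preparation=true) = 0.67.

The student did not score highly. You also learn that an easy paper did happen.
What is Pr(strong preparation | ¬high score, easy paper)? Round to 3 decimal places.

Pr(strong preparation | ¬high score, easy paper) ≈ 0.072

P(¬high score | easy paper) = 0.62*0.873 + 0.33*0.127 = 0.541260 + 0.041910 = 0.583170
Restricting to configurations with strong preparation present: 0.33*0.127 = 0.041910.
Hence the posterior is 0.041910/0.583170 ≈ 0.072.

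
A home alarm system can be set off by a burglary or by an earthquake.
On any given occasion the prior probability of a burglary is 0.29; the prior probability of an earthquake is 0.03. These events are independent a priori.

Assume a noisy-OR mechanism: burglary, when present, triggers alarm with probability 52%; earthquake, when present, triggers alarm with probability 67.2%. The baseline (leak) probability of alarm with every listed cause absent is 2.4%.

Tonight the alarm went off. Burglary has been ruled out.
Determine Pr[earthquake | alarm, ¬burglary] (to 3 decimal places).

Under noisy-OR, P(alarm | causes) = 1 − (1−0.024)·∏(1−qᵢ) over the active causes.
P(alarm | ¬burglary) = 0.024*0.97 + 0.679872*0.03 = 0.023280 + 0.020396 = 0.043676
Of this, 0.020396 comes from 0.679872*0.03 (the earthquake=true cases).
P(earthquake | alarm, ¬burglary) = 0.020396 / 0.043676 ≈ 0.467

Pr[earthquake | alarm, ¬burglary] ≈ 0.467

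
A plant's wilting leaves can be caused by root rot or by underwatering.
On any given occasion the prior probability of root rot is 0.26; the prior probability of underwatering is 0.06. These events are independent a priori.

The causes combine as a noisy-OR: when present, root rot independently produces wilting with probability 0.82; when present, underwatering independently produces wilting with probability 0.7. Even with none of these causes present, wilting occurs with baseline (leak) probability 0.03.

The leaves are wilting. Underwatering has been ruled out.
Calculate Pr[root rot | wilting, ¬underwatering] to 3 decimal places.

Pr[root rot | wilting, ¬underwatering] ≈ 0.906

Under noisy-OR, P(wilting | causes) = 1 − (1−0.03)·∏(1−qᵢ) over the active causes.
P(wilting | ¬underwatering) = 0.03*0.74 + 0.8254*0.26 = 0.022200 + 0.214604 = 0.236804
The root rot-present share is 0.8254*0.26 = 0.214604.
P(root rot | wilting, ¬underwatering) = 0.214604 / 0.236804 ≈ 0.906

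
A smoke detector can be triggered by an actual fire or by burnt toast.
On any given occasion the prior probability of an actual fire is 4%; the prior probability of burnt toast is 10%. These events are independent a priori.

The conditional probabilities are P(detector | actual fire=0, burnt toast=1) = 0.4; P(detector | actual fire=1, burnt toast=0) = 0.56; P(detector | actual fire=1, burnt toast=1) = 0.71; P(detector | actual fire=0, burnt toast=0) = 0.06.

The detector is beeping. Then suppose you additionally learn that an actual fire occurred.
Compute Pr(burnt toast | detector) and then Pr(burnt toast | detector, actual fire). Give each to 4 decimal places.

For the numerator, keep only burnt toast=true terms: 0.038400 + 0.002840 = 0.041240
Normalizer over all consistent configurations: 0.06*0.96*0.9 + 0.4*0.96*0.1 + 0.56*0.04*0.9 + 0.71*0.04*0.1 = 0.113240
P(burnt toast | detector) = 0.041240/0.113240 ≈ 0.3642

Now condition on the additional information:
Numerator (weight on configurations with burnt toast): 0.71·0.1 = 0.071000
Denominator P(detector | actual fire): 0.56·0.9 + 0.71·0.1 = 0.575000
P(burnt toast | detector, actual fire) = 0.071000/0.575000 ≈ 0.1235

Pr(burnt toast | detector) ≈ 0.3642; Pr(burnt toast | detector, actual fire) ≈ 0.1235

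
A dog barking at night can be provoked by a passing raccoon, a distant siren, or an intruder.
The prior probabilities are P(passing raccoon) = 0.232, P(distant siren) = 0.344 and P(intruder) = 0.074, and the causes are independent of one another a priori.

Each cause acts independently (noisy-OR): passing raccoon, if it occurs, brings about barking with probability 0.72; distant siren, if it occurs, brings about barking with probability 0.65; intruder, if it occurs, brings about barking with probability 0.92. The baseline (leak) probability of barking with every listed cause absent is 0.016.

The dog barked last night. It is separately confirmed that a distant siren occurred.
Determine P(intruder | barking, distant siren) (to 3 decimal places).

Under noisy-OR, P(barking | causes) = 1 − (1−0.016)·∏(1−qᵢ) over the active causes.
Numerator (weight on configurations with intruder): 0.055266 + 0.017036 = 0.072302
The normalizing constant is 0.6556×0.768×0.926 + 0.972448×0.768×0.074 + 0.903568×0.232×0.926 + 0.992285×0.232×0.074 = 0.732659
P(intruder | barking, distant siren) = 0.072302/0.732659 ≈ 0.099

P(intruder | barking, distant siren) ≈ 0.099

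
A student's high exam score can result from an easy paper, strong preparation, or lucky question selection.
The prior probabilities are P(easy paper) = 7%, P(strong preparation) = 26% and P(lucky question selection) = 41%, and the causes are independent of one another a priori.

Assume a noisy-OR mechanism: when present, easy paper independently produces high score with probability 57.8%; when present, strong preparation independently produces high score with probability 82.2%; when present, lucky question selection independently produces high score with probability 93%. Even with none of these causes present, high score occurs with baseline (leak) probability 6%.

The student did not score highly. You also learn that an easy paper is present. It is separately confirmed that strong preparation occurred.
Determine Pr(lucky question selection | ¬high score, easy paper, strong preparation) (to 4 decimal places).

Under noisy-OR, P(high score | causes) = 1 − (1−0.06)·∏(1−qᵢ) over the active causes.
Weight on lucky question selection=true, given the evidence: 0.004943×0.41 = 0.002027
The normalizing constant is 0.070609×0.59 + 0.004943×0.41 = 0.043686
Posterior = 0.002027 / 0.043686 ≈ 0.0464

Pr(lucky question selection | ¬high score, easy paper, strong preparation) ≈ 0.0464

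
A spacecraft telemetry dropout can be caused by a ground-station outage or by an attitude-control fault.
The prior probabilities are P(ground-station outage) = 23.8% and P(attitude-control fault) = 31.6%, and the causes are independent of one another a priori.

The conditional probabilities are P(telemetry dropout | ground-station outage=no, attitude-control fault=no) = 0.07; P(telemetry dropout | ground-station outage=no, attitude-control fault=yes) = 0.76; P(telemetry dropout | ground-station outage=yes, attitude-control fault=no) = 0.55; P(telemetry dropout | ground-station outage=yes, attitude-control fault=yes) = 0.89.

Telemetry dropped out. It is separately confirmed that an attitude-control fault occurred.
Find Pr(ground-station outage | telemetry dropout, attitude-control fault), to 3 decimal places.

Pr(ground-station outage | telemetry dropout, attitude-control fault) ≈ 0.268

P(telemetry dropout | attitude-control fault) = 0.76·0.762 + 0.89·0.238 = 0.579120 + 0.211820 = 0.790940
The ground-station outage-present share is 0.89·0.238 = 0.211820.
So P(ground-station outage | telemetry dropout, attitude-control fault) = 0.211820/0.790940 ≈ 0.268.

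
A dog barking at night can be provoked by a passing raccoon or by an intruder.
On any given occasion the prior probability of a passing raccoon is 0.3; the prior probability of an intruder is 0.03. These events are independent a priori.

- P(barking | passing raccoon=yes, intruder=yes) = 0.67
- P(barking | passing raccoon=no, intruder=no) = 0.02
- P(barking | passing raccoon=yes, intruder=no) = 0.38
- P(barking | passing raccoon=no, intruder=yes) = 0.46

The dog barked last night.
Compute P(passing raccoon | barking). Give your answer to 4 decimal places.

P(passing raccoon | barking) ≈ 0.8338

Weight on passing raccoon=true, given the evidence: 0.110580 + 0.006030 = 0.116610
Denominator P(barking): 0.02·0.7·0.97 + 0.46·0.7·0.03 + 0.38·0.3·0.97 + 0.67·0.3·0.03 = 0.139850
Posterior = 0.116610 / 0.139850 ≈ 0.8338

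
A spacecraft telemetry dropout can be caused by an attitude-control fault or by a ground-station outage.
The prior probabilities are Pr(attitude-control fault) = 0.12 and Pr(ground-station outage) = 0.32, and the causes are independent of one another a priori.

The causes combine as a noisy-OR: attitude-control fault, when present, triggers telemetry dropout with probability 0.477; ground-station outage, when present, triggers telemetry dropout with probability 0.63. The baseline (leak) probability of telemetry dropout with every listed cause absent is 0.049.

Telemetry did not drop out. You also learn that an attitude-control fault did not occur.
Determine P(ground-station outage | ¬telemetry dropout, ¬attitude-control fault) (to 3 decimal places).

Under noisy-OR, P(telemetry dropout | causes) = 1 − (1−0.049)·∏(1−qᵢ) over the active causes.
Sum P(¬telemetry dropout|·) weighted by the priors over both values of ground-station outage:
  P(¬telemetry dropout | ¬attitude-control fault) = 0.951*0.68 + 0.35187*0.32
        = 0.646680 + 0.112598 = 0.759278
Configurations with ground-station outage contribute 0.112598, so
  P(ground-station outage | ¬telemetry dropout, ¬attitude-control fault) = 0.112598 / 0.759278 ≈ 0.148

P(ground-station outage | ¬telemetry dropout, ¬attitude-control fault) ≈ 0.148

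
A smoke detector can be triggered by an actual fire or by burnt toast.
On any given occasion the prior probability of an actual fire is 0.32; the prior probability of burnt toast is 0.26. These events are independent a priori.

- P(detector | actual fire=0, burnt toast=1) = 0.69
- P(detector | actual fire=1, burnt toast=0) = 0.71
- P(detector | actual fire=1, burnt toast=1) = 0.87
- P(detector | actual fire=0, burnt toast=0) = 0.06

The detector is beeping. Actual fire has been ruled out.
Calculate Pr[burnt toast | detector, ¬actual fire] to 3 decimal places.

Pr[burnt toast | detector, ¬actual fire] ≈ 0.802

Weight on burnt toast=true, given the evidence: 0.69*0.26 = 0.179400
The normalizing constant is 0.06*0.74 + 0.69*0.26 = 0.223800
Posterior = 0.179400 / 0.223800 ≈ 0.802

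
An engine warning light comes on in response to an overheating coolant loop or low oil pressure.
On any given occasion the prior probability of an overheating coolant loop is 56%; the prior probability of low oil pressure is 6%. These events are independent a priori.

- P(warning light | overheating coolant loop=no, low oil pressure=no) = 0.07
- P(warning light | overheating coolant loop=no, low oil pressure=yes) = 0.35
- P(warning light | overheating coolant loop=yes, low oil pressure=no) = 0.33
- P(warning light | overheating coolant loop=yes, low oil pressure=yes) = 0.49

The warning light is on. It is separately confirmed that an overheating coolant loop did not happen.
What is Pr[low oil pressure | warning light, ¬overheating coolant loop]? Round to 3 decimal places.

Pr[low oil pressure | warning light, ¬overheating coolant loop] ≈ 0.242

Enumerate both values of low oil pressure and weight by the priors:
  P(warning light | ¬overheating coolant loop) = 0.07×0.94 + 0.35×0.06
        = 0.065800 + 0.021000 = 0.086800
The terms with low oil pressure present sum to 0.021000, so
  P(low oil pressure | warning light, ¬overheating coolant loop) = 0.021000 / 0.086800 ≈ 0.242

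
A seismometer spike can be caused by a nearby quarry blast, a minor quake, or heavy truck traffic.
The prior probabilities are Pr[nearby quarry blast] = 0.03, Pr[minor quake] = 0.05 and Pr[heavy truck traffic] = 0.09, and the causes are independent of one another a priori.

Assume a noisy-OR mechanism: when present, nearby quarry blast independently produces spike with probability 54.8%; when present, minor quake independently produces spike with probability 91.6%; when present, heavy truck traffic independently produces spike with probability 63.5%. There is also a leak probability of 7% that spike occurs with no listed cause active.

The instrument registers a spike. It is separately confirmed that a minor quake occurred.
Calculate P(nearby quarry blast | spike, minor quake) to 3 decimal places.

P(nearby quarry blast | spike, minor quake) ≈ 0.031

Under noisy-OR, P(spike | causes) = 1 − (1−0.07)·∏(1−qᵢ) over the active causes.
Enumerate the 4 (nearby quarry blast, heavy truck traffic) configurations and weight by the priors:
  P(spike | minor quake) = 0.92188·0.97·0.91 + 0.971486·0.97·0.09 + 0.96469·0.03·0.91 + 0.987112·0.03·0.09
        = 0.813743 + 0.084811 + 0.026336 + 0.002665 = 0.927555
Keeping only the nearby quarry blast-present terms gives 0.029001, so
  P(nearby quarry blast | spike, minor quake) = 0.029001 / 0.927555 ≈ 0.031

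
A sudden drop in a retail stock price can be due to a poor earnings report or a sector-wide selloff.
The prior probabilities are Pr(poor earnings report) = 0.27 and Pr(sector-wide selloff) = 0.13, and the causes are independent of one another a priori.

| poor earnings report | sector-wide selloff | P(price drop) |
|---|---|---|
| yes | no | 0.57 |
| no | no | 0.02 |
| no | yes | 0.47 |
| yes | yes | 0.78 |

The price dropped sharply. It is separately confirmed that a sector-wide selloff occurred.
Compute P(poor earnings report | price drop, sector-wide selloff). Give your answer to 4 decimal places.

Sum P(price drop|·) weighted by the priors over both values of poor earnings report:
  P(price drop | sector-wide selloff) = 0.47×0.73 + 0.78×0.27
        = 0.343100 + 0.210600 = 0.553700
Keeping only the poor earnings report-present terms gives 0.210600, so
  P(poor earnings report | price drop, sector-wide selloff) = 0.210600 / 0.553700 ≈ 0.3804

P(poor earnings report | price drop, sector-wide selloff) ≈ 0.3804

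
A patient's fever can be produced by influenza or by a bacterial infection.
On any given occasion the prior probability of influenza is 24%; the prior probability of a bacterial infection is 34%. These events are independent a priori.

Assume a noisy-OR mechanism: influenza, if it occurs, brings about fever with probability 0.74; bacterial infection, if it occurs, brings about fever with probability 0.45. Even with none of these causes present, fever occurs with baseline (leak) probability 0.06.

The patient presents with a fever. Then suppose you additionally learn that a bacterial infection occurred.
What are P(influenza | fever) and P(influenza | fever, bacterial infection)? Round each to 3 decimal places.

Under noisy-OR, P(fever | causes) = 1 − (1−0.06)·∏(1−qᵢ) over the active causes.
Sum P(fever|·) weighted by the priors over the 4 (influenza, bacterial infection) configurations:
  P(fever) = 0.06·0.76·0.66 + 0.483·0.76·0.34 + 0.7556·0.24·0.66 + 0.86558·0.24·0.34
        = 0.030096 + 0.124807 + 0.119687 + 0.070631 = 0.345221
The terms with influenza present sum to 0.190318, so
  P(influenza | fever) = 0.190318 / 0.345221 ≈ 0.551

Now condition on the additional information:
P(fever | bacterial infection) = 0.483·0.76 + 0.86558·0.24 = 0.367080 + 0.207739 = 0.574819
The influenza-present share is 0.86558·0.24 = 0.207739.
P(influenza | fever, bacterial infection) = 0.207739 / 0.574819 ≈ 0.361
This is intercausal reasoning (explaining away): once bacterial infection accounts for the fever, influenza becomes less likely.

P(influenza | fever) ≈ 0.551; P(influenza | fever, bacterial infection) ≈ 0.361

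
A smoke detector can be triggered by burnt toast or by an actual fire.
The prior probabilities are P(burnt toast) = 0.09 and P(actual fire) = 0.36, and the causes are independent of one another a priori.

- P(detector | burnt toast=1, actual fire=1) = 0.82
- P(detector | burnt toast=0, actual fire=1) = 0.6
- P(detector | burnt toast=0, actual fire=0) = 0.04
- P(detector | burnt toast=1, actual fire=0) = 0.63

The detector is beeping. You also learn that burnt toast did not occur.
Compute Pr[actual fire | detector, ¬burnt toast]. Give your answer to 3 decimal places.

Pr[actual fire | detector, ¬burnt toast] ≈ 0.894

For the numerator, keep only actual fire=true terms: 0.6·0.36 = 0.216000
The normalizing constant is 0.04·0.64 + 0.6·0.36 = 0.241600
P(actual fire | detector, ¬burnt toast) = 0.216000/0.241600 ≈ 0.894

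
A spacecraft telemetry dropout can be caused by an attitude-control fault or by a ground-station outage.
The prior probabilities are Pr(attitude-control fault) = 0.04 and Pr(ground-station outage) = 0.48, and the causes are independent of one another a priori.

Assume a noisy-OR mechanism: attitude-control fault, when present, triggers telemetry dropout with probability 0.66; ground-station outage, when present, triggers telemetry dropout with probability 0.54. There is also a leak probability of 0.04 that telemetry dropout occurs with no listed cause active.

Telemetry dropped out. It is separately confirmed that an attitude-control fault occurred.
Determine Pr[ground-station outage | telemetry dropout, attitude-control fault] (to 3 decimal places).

Pr[ground-station outage | telemetry dropout, attitude-control fault] ≈ 0.538

Under noisy-OR, P(telemetry dropout | causes) = 1 − (1−0.04)·∏(1−qᵢ) over the active causes.
By total probability over both values of ground-station outage:
  P(telemetry dropout | attitude-control fault) = 0.6736*0.52 + 0.849856*0.48
        = 0.350272 + 0.407931 = 0.758203
The terms with ground-station outage present sum to 0.407931, so
  P(ground-station outage | telemetry dropout, attitude-control fault) = 0.407931 / 0.758203 ≈ 0.538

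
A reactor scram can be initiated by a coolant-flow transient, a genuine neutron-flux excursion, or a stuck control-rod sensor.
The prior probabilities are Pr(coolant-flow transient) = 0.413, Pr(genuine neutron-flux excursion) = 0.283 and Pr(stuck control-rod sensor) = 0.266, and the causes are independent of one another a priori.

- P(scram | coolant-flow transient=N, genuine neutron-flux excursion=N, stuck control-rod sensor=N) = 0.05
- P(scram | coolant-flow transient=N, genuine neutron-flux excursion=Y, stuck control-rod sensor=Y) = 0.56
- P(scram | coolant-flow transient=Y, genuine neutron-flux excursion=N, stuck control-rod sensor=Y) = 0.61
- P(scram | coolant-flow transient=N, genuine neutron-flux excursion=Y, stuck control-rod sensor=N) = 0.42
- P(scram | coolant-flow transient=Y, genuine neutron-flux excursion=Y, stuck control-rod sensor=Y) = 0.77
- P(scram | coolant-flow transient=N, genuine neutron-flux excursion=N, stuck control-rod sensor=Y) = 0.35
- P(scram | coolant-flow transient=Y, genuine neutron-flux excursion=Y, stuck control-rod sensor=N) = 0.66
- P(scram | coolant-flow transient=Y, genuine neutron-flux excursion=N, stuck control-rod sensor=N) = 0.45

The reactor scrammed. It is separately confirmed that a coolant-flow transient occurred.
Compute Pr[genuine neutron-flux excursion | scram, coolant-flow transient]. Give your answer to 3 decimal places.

P(scram | coolant-flow transient) = 0.45*0.717*0.734 + 0.61*0.717*0.266 + 0.66*0.283*0.734 + 0.77*0.283*0.266 = 0.236825 + 0.116340 + 0.137097 + 0.057964 = 0.548226
Restricting to configurations with genuine neutron-flux excursion present: 0.137097 + 0.057964 = 0.195061.
Hence the posterior is 0.195061/0.548226 ≈ 0.356.

Pr[genuine neutron-flux excursion | scram, coolant-flow transient] ≈ 0.356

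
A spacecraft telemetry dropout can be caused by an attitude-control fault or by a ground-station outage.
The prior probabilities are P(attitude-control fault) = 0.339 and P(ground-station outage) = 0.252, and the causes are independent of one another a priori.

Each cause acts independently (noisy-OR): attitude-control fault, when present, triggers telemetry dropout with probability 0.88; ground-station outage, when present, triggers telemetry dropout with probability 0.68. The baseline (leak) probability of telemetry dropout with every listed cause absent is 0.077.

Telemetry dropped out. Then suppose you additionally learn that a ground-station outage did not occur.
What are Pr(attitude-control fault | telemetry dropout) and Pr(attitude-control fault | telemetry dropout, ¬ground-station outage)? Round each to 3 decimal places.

Pr(attitude-control fault | telemetry dropout) ≈ 0.665; Pr(attitude-control fault | telemetry dropout, ¬ground-station outage) ≈ 0.856

Under noisy-OR, P(telemetry dropout | causes) = 1 − (1−0.077)·∏(1−qᵢ) over the active causes.
For the numerator, keep only attitude-control fault=true terms: 0.225486 + 0.082400 = 0.307886
The normalizing constant is 0.077*0.661*0.748 + 0.70464*0.661*0.252 + 0.88924*0.339*0.748 + 0.964557*0.339*0.252 = 0.463330
P(attitude-control fault | telemetry dropout) = 0.307886/0.463330 ≈ 0.665

With the extra evidence:
By total probability over both values of attitude-control fault:
  P(telemetry dropout | ¬ground-station outage) = 0.077·0.661 + 0.88924·0.339
        = 0.050897 + 0.301452 = 0.352349
Keeping only the attitude-control fault-present terms gives 0.301452, so
  P(attitude-control fault | telemetry dropout, ¬ground-station outage) = 0.301452 / 0.352349 ≈ 0.856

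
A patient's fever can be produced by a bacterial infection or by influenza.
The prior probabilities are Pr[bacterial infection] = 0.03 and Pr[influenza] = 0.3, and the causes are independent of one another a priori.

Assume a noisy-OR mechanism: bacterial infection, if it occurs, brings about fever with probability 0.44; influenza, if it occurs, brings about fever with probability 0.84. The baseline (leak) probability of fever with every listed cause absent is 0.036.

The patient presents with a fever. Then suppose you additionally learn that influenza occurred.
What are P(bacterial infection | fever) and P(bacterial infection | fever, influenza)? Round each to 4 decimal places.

Under noisy-OR, P(fever | causes) = 1 − (1−0.036)·∏(1−qᵢ) over the active causes.
P(fever) = 0.036×0.97×0.7 + 0.84576×0.97×0.3 + 0.46016×0.03×0.7 + 0.913626×0.03×0.3 = 0.024444 + 0.246116 + 0.009663 + 0.008223 = 0.288446
Restricting to configurations with bacterial infection present: 0.009663 + 0.008223 = 0.017886.
So P(bacterial infection | fever) = 0.017886/0.288446 ≈ 0.0620.

Now also conditioning on influenza=true:
By total probability over both values of bacterial infection:
  P(fever | influenza) = 0.84576×0.97 + 0.913626×0.03
        = 0.820387 + 0.027409 = 0.847796
The terms with bacterial infection present sum to 0.027409, so
  P(bacterial infection | fever, influenza) = 0.027409 / 0.847796 ≈ 0.0323
The drop from 0.0620 to 0.0323 is the explaining-away (discounting) effect.

P(bacterial infection | fever) ≈ 0.0620; P(bacterial infection | fever, influenza) ≈ 0.0323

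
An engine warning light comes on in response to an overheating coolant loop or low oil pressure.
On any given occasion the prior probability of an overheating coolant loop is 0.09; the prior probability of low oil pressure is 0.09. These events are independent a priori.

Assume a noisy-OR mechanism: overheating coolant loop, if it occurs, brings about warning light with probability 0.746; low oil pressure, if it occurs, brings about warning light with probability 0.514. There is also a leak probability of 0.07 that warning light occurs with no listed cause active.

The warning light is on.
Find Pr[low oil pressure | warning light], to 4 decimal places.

Pr[low oil pressure | warning light] ≈ 0.3016

Under noisy-OR, P(warning light | causes) = 1 − (1−0.07)·∏(1−qᵢ) over the active causes.
Weight on low oil pressure=true, given the evidence: 0.044883 + 0.007170 = 0.052053
Normalizer over all consistent configurations: 0.07×0.91×0.91 + 0.54802×0.91×0.09 + 0.76378×0.09×0.91 + 0.885197×0.09×0.09 = 0.172574
P(low oil pressure | warning light) = 0.052053/0.172574 ≈ 0.3016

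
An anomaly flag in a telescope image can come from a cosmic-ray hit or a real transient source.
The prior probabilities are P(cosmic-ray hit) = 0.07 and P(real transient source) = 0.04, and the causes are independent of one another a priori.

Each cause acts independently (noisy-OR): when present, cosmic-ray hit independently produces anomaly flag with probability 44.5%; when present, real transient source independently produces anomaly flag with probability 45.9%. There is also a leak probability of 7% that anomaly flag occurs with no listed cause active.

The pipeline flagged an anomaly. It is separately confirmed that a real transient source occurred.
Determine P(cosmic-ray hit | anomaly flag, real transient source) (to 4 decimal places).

P(cosmic-ray hit | anomaly flag, real transient source) ≈ 0.0984

Under noisy-OR, P(anomaly flag | causes) = 1 − (1−0.07)·∏(1−qᵢ) over the active causes.
By total probability over both values of cosmic-ray hit:
  P(anomaly flag | real transient source) = 0.49687·0.93 + 0.720763·0.07
        = 0.462089 + 0.050453 = 0.512542
Configurations with cosmic-ray hit contribute 0.050453, so
  P(cosmic-ray hit | anomaly flag, real transient source) = 0.050453 / 0.512542 ≈ 0.0984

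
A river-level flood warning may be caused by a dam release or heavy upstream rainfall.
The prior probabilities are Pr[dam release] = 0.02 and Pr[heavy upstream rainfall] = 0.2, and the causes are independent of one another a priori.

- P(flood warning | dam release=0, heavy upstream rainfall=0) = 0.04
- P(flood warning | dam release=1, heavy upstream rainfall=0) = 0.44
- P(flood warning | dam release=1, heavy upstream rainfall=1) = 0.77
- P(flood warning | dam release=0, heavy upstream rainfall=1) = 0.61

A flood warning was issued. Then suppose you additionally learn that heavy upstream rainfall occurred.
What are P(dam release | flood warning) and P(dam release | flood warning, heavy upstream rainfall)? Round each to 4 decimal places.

P(dam release | flood warning) ≈ 0.0628; P(dam release | flood warning, heavy upstream rainfall) ≈ 0.0251

By total probability over the 4 (dam release, heavy upstream rainfall) configurations:
  P(flood warning) = 0.04*0.98*0.8 + 0.61*0.98*0.2 + 0.44*0.02*0.8 + 0.77*0.02*0.2
        = 0.031360 + 0.119560 + 0.007040 + 0.003080 = 0.161040
Keeping only the dam release-present terms gives 0.010120, so
  P(dam release | flood warning) = 0.010120 / 0.161040 ≈ 0.0628

Now condition on the additional information:
By total probability over both values of dam release:
  P(flood warning | heavy upstream rainfall) = 0.61·0.98 + 0.77·0.02
        = 0.597800 + 0.015400 = 0.613200
Keeping only the dam release-present terms gives 0.015400, so
  P(dam release | flood warning, heavy upstream rainfall) = 0.015400 / 0.613200 ≈ 0.0251
Conditioning on heavy upstream rainfall lowers the posterior on dam release: the classic explaining-away effect in a common-effect structure.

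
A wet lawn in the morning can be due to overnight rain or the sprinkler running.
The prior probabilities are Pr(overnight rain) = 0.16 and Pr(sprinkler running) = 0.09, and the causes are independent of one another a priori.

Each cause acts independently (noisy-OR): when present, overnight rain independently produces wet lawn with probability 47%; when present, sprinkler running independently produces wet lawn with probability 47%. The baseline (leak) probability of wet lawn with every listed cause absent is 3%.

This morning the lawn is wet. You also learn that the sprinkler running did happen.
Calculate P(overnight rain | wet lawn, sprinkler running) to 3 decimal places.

Under noisy-OR, P(wet lawn | causes) = 1 − (1−0.03)·∏(1−qᵢ) over the active causes.
Weight on overnight rain=true, given the evidence: 0.727527*0.16 = 0.116404
Denominator P(wet lawn | sprinkler running): 0.4859*0.84 + 0.727527*0.16 = 0.524560
P(overnight rain | wet lawn, sprinkler running) = 0.116404/0.524560 ≈ 0.222

P(overnight rain | wet lawn, sprinkler running) ≈ 0.222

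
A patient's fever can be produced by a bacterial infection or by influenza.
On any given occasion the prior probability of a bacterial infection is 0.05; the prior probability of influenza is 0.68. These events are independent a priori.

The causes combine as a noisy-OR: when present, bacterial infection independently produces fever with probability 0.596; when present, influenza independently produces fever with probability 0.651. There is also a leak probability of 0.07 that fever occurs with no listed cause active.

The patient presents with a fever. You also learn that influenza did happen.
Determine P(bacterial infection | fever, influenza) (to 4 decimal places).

Under noisy-OR, P(fever | causes) = 1 − (1−0.07)·∏(1−qᵢ) over the active causes.
Enumerate both values of bacterial infection and weight by the priors:
  P(fever | influenza) = 0.67543×0.95 + 0.868874×0.05
        = 0.641658 + 0.043444 = 0.685102
Keeping only the bacterial infection-present terms gives 0.043444, so
  P(bacterial infection | fever, influenza) = 0.043444 / 0.685102 ≈ 0.0634

P(bacterial infection | fever, influenza) ≈ 0.0634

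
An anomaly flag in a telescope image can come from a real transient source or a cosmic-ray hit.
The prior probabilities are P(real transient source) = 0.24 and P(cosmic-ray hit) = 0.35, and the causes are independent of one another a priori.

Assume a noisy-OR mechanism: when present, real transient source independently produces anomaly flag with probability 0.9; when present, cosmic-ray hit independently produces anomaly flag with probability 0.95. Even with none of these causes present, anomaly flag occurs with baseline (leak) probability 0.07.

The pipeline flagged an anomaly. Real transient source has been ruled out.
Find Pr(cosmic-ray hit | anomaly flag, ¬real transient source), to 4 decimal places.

Pr(cosmic-ray hit | anomaly flag, ¬real transient source) ≈ 0.8800

Under noisy-OR, P(anomaly flag | causes) = 1 − (1−0.07)·∏(1−qᵢ) over the active causes.
Numerator (weight on configurations with cosmic-ray hit): 0.9535·0.35 = 0.333725
Denominator P(anomaly flag | ¬real transient source): 0.07·0.65 + 0.9535·0.35 = 0.379225
P(cosmic-ray hit | anomaly flag, ¬real transient source) = 0.333725/0.379225 ≈ 0.8800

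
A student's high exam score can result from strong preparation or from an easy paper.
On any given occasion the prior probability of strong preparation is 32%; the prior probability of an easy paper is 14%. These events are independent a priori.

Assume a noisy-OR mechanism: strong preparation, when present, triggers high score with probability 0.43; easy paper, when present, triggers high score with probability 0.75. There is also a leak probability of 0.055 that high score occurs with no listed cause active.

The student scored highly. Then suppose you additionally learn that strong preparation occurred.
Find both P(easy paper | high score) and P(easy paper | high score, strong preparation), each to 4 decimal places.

Under noisy-OR, P(high score | causes) = 1 − (1−0.055)·∏(1−qᵢ) over the active causes.
Enumerate the 4 (strong preparation, easy paper) configurations and weight by the priors:
  P(high score) = 0.055*0.68*0.86 + 0.76375*0.68*0.14 + 0.46135*0.32*0.86 + 0.865337*0.32*0.14
        = 0.032164 + 0.072709 + 0.126964 + 0.038767 = 0.270604
The terms with easy paper present sum to 0.111476, so
  P(easy paper | high score) = 0.111476 / 0.270604 ≈ 0.4120

Now condition on the additional information:
For the numerator, keep only easy paper=true terms: 0.865337×0.14 = 0.121147
Normalizer over all consistent configurations: 0.46135×0.86 + 0.865337×0.14 = 0.517908
P(easy paper | high score, strong preparation) = 0.121147/0.517908 ≈ 0.2339

P(easy paper | high score) ≈ 0.4120; P(easy paper | high score, strong preparation) ≈ 0.2339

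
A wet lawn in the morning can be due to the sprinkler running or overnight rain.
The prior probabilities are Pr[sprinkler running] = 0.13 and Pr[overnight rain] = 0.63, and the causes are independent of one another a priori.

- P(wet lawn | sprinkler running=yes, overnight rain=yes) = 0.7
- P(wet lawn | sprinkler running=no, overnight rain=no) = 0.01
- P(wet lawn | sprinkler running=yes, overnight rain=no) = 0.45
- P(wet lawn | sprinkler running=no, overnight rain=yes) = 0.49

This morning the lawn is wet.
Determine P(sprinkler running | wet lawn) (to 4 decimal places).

P(sprinkler running | wet lawn) ≈ 0.2252

P(wet lawn) = 0.01×0.87×0.37 + 0.49×0.87×0.63 + 0.45×0.13×0.37 + 0.7×0.13×0.63 = 0.003219 + 0.268569 + 0.021645 + 0.057330 = 0.350763
The sprinkler running-present share is 0.021645 + 0.057330 = 0.078975.
Hence the posterior is 0.078975/0.350763 ≈ 0.2252.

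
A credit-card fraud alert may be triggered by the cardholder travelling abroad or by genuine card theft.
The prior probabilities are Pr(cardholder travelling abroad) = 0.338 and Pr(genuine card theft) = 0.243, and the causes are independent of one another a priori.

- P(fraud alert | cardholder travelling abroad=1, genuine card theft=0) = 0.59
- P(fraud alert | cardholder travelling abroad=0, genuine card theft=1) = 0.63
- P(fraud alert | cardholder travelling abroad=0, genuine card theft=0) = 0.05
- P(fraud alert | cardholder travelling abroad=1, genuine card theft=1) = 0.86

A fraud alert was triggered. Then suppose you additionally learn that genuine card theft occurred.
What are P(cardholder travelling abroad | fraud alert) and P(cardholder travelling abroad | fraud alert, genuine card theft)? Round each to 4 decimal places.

Sum P(fraud alert|·) weighted by the priors over the 4 (cardholder travelling abroad, genuine card theft) configurations:
  P(fraud alert) = 0.05×0.662×0.757 + 0.63×0.662×0.243 + 0.59×0.338×0.757 + 0.86×0.338×0.243
        = 0.025057 + 0.101346 + 0.150961 + 0.070635 = 0.347999
The terms with cardholder travelling abroad present sum to 0.221596, so
  P(cardholder travelling abroad | fraud alert) = 0.221596 / 0.347999 ≈ 0.6368

Now also conditioning on genuine card theft=true:
P(fraud alert | genuine card theft) = 0.63×0.662 + 0.86×0.338 = 0.417060 + 0.290680 = 0.707740
Restricting to configurations with cardholder travelling abroad present: 0.86×0.338 = 0.290680.
So P(cardholder travelling abroad | fraud alert, genuine card theft) = 0.290680/0.707740 ≈ 0.4107.
This is intercausal reasoning (explaining away): once genuine card theft accounts for the fraud alert, cardholder travelling abroad becomes less likely.

P(cardholder travelling abroad | fraud alert) ≈ 0.6368; P(cardholder travelling abroad | fraud alert, genuine card theft) ≈ 0.4107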